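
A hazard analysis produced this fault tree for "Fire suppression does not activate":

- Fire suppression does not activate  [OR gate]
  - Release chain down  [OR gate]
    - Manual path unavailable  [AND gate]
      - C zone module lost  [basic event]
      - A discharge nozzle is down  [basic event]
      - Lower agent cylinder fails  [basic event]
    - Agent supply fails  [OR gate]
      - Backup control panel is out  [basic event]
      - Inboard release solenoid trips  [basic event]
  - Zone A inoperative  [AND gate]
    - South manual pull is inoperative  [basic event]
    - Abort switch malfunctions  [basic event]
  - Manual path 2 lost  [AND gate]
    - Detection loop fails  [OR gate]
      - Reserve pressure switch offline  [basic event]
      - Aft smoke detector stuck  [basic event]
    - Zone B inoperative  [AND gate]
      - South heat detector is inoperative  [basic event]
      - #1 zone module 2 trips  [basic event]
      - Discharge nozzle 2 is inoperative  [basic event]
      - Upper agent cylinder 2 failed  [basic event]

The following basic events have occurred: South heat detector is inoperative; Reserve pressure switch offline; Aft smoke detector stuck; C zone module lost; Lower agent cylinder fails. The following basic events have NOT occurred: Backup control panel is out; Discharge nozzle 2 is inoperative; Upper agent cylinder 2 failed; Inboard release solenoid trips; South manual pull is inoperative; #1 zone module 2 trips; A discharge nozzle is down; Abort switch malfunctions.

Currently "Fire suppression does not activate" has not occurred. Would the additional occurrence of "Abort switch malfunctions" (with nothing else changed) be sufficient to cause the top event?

No

Counterfactual: set "Abort switch malfunctions" to occurred.
Manual path unavailable [AND]: C zone module lost=occurs, A discharge nozzle is down=not, Lower agent cylinder fails=occurs → not all inputs occur → does not occur.
Agent supply fails [OR]: Backup control panel is out=not, Inboard release solenoid trips=not → no input occurs → does not occur.
Release chain down [OR]: Manual path unavailable=not, Agent supply fails=not → no input occurs → does not occur.
Zone A inoperative [AND]: South manual pull is inoperative=not, Abort switch malfunctions=occurs → not all inputs occur → does not occur.
Detection loop fails [OR]: Reserve pressure switch offline=occurs, Aft smoke detector stuck=occurs → at least one input occurs → occurs.
Zone B inoperative [AND]: South heat detector is inoperative=occurs, #1 zone module 2 trips=not, Discharge nozzle 2 is inoperative=not, Upper agent cylinder 2 failed=not → not all inputs occur → does not occur.
Manual path 2 lost [AND]: Detection loop fails=occurs, Zone B inoperative=not → not all inputs occur → does not occur.
Fire suppression does not activate [OR]: Release chain down=not, Zone A inoperative=not, Manual path 2 lost=not → no input occurs → does not occur.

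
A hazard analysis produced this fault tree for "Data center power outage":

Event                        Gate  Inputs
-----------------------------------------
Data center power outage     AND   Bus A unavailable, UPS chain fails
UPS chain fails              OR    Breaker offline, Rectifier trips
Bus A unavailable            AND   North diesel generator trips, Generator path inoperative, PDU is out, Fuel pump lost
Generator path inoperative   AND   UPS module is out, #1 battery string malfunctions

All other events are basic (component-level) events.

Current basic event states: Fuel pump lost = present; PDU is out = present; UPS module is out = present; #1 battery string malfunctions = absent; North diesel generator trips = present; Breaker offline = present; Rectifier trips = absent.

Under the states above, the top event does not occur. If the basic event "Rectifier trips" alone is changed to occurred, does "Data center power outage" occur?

No

Counterfactual: set "Rectifier trips" to occurred.
Generator path inoperative [AND]: UPS module is out=occurs, #1 battery string malfunctions=not → not all inputs occur → does not occur.
Bus A unavailable [AND]: North diesel generator trips=occurs, Generator path inoperative=not, PDU is out=occurs, Fuel pump lost=occurs → not all inputs occur → does not occur.
UPS chain fails [OR]: Breaker offline=occurs, Rectifier trips=occurs → at least one input occurs → occurs.
Data center power outage [AND]: Bus A unavailable=not, UPS chain fails=occurs → not all inputs occur → does not occur.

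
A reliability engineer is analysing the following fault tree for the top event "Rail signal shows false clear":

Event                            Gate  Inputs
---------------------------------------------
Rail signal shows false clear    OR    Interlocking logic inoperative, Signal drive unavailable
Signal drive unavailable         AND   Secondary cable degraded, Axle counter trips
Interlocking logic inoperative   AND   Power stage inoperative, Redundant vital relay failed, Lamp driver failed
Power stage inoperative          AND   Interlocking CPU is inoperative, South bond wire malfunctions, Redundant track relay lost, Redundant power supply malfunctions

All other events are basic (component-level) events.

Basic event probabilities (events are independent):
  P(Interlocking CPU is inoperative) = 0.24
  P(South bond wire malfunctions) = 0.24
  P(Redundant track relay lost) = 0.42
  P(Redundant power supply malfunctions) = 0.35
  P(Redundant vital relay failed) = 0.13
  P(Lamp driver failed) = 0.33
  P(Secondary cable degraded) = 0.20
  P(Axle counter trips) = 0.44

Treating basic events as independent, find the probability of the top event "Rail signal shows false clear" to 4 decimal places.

P(Power stage inoperative) [AND] = 0.24 × 0.24 × 0.42 × 0.35 = 0.008467
P(Interlocking logic inoperative) [AND] = 0.008467 × 0.13 × 0.33 = 0.000363
P(Signal drive unavailable) [AND] = 0.20 × 0.44 = 0.088000
P(Rail signal shows false clear) [OR] = 1 − (1−0.000363) × (1−0.088000) = 0.088331
Rounded to 4 decimal places: P(Rail signal shows false clear) ≈ 0.0883.

0.0883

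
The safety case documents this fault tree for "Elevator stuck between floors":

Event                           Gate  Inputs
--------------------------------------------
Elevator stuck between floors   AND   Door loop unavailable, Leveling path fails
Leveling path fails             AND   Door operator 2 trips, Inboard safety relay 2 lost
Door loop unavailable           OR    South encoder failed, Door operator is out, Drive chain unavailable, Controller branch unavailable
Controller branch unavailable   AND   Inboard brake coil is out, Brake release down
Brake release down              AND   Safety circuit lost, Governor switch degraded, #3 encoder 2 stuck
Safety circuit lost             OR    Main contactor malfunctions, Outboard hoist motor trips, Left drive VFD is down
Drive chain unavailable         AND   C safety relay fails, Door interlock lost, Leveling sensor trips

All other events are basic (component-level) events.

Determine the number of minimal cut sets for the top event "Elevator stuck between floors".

6

Drive chain unavailable [AND]: one cut set from each child combined → 1 × 1 × 1 = 1 cut set(s).
Safety circuit lost [OR]: union of children's cut sets → 3 cut set(s).
Brake release down [AND]: one cut set from each child combined → 3 × 1 × 1 = 3 cut set(s).
Controller branch unavailable [AND]: one cut set from each child combined → 1 × 3 = 3 cut set(s).
Door loop unavailable [OR]: union of children's cut sets → 6 cut set(s).
Leveling path fails [AND]: one cut set from each child combined → 1 × 1 = 1 cut set(s).
Elevator stuck between floors [AND]: one cut set from each child combined → 6 × 1 = 6 cut set(s).
Minimal cut sets: {Door operator 2 trips, Inboard safety relay 2 lost, South encoder failed}; {Door operator 2 trips, Door operator is out, Inboard safety relay 2 lost}; {C safety relay fails, Door interlock lost, Door operator 2 trips, Inboard safety relay 2 lost, Leveling sensor trips}; {#3 encoder 2 stuck, Door operator 2 trips, Governor switch degraded, Inboard brake coil is out, Inboard safety relay 2 lost, Main contactor malfunctions}; {#3 encoder 2 stuck, Door operator 2 trips, Governor switch degraded, Inboard brake coil is out, Inboard safety relay 2 lost, Outboard hoist motor trips}; {#3 encoder 2 stuck, Door operator 2 trips, Governor switch degraded, Inboard brake coil is out, Inboard safety relay 2 lost, Left drive VFD is down}.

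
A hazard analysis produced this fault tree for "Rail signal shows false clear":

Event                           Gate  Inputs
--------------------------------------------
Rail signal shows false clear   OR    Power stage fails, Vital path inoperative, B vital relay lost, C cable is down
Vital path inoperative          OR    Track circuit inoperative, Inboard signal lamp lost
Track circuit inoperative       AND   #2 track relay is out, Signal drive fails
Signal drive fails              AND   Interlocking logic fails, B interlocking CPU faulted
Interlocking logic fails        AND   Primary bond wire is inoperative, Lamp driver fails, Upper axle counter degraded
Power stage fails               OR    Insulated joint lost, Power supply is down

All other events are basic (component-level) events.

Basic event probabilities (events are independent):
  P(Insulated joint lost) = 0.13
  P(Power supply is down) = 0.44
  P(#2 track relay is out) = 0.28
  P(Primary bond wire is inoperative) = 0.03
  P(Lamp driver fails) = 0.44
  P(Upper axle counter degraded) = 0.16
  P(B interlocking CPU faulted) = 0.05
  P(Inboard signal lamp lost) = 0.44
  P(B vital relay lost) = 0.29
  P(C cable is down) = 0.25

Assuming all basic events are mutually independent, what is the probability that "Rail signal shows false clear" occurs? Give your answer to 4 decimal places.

0.8547

P(Power stage fails) [OR] = 1 − (1−0.13) × (1−0.44) = 0.512800
P(Interlocking logic fails) [AND] = 0.03 × 0.44 × 0.16 = 0.002112
P(Signal drive fails) [AND] = 0.002112 × 0.05 = 0.000106
P(Track circuit inoperative) [AND] = 0.28 × 0.000106 = 0.000030
P(Vital path inoperative) [OR] = 1 − (1−0.000030) × (1−0.44) = 0.440017
P(Rail signal shows false clear) [OR] = 1 − (1−0.512800) × (1−0.440017) × (1−0.29) × (1−0.25) = 0.854721
Rounded to 4 decimal places: P(Rail signal shows false clear) ≈ 0.8547.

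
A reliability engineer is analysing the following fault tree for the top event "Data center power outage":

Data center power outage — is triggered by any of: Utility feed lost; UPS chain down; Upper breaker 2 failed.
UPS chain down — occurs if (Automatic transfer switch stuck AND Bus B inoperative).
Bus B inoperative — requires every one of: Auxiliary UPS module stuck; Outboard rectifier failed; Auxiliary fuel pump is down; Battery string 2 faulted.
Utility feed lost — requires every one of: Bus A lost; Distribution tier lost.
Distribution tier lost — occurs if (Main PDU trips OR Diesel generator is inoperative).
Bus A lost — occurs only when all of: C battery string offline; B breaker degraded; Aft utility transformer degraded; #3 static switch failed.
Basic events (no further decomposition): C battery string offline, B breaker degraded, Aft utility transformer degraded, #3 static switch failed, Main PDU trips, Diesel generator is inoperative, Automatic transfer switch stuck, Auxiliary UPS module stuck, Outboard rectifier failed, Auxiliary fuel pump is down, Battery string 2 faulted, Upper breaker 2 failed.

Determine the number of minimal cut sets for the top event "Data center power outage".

Bus A lost [AND]: one cut set from each child combined → 1 × 1 × 1 × 1 = 1 cut set(s).
Distribution tier lost [OR]: union of children's cut sets → 2 cut set(s).
Utility feed lost [AND]: one cut set from each child combined → 1 × 2 = 2 cut set(s).
Bus B inoperative [AND]: one cut set from each child combined → 1 × 1 × 1 × 1 = 1 cut set(s).
UPS chain down [AND]: one cut set from each child combined → 1 × 1 = 1 cut set(s).
Data center power outage [OR]: union of children's cut sets → 4 cut set(s).
Minimal cut sets: {#3 static switch failed, Aft utility transformer degraded, B breaker degraded, C battery string offline, Main PDU trips}; {#3 static switch failed, Aft utility transformer degraded, B breaker degraded, C battery string offline, Diesel generator is inoperative}; {Automatic transfer switch stuck, Auxiliary UPS module stuck, Auxiliary fuel pump is down, Battery string 2 faulted, Outboard rectifier failed}; {Upper breaker 2 failed}.

4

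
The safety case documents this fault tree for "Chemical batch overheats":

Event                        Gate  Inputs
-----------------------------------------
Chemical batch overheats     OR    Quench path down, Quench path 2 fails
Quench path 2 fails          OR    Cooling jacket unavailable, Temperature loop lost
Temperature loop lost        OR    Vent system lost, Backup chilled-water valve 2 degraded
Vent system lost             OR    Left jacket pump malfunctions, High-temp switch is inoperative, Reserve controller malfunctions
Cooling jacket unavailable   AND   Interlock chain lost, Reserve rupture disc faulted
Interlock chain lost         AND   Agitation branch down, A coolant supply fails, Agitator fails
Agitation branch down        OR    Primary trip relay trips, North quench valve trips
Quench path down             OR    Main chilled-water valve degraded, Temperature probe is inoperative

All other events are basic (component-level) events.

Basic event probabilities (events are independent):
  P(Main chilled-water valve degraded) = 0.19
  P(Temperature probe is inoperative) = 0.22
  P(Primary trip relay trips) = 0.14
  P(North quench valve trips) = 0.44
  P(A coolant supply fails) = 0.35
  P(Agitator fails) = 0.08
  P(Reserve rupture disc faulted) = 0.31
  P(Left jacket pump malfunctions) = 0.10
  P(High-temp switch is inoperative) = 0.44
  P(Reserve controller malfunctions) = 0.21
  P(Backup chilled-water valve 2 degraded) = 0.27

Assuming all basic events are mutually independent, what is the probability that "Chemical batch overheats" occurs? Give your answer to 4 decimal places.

P(Quench path down) [OR] = 1 − (1−0.19) × (1−0.22) = 0.368200
P(Agitation branch down) [OR] = 1 − (1−0.14) × (1−0.44) = 0.518400
P(Interlock chain lost) [AND] = 0.518400 × 0.35 × 0.08 = 0.014515
P(Cooling jacket unavailable) [AND] = 0.014515 × 0.31 = 0.004500
P(Vent system lost) [OR] = 1 − (1−0.10) × (1−0.44) × (1−0.21) = 0.601840
P(Temperature loop lost) [OR] = 1 − (1−0.601840) × (1−0.27) = 0.709343
P(Quench path 2 fails) [OR] = 1 − (1−0.004500) × (1−0.709343) = 0.710651
P(Chemical batch overheats) [OR] = 1 − (1−0.368200) × (1−0.710651) = 0.817189
Rounded to 4 decimal places: P(Chemical batch overheats) ≈ 0.8172.

0.8172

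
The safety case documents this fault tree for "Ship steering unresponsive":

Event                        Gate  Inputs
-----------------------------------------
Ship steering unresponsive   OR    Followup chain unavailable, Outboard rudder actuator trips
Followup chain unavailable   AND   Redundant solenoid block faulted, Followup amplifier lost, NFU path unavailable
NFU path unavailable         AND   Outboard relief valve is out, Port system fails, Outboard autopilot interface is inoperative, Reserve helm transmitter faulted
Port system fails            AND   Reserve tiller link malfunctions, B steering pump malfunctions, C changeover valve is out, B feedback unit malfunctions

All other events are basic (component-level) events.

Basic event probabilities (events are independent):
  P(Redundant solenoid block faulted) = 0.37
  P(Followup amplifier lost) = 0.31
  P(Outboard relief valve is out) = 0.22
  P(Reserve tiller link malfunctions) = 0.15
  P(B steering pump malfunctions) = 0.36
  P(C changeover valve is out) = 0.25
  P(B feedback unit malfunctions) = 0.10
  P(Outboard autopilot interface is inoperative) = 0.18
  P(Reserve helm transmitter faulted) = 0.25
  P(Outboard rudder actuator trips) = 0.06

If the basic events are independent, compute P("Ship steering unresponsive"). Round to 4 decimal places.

0.0600

P(Port system fails) [AND] = 0.15 × 0.36 × 0.25 × 0.10 = 0.001350
P(NFU path unavailable) [AND] = 0.22 × 0.001350 × 0.18 × 0.25 = 0.000013
P(Followup chain unavailable) [AND] = 0.37 × 0.31 × 0.000013 = 0.000001
P(Ship steering unresponsive) [OR] = 1 − (1−0.000001) × (1−0.06) = 0.060001
Rounded to 4 decimal places: P(Ship steering unresponsive) ≈ 0.0600.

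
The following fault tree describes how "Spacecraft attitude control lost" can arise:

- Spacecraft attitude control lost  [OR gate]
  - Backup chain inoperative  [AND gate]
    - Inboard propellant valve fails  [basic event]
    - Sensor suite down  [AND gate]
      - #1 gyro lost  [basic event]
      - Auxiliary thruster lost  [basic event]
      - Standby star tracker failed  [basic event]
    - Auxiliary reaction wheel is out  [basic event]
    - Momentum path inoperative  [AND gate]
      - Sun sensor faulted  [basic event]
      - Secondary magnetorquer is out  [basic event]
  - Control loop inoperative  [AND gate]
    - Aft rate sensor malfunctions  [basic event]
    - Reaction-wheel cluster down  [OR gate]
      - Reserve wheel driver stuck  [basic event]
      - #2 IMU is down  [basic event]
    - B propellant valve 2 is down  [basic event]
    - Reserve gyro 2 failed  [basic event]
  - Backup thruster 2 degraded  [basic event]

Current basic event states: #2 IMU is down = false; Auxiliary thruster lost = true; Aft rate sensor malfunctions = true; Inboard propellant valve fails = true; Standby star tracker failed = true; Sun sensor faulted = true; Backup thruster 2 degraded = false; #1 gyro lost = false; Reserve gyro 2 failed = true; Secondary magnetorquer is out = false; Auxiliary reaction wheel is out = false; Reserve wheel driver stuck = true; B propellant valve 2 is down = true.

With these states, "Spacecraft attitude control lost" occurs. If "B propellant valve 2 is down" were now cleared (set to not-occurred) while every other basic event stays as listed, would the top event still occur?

No

Counterfactual: set "B propellant valve 2 is down" to not occurred.
Sensor suite down [AND]: #1 gyro lost=not, Auxiliary thruster lost=occurs, Standby star tracker failed=occurs → not all inputs occur → does not occur.
Momentum path inoperative [AND]: Sun sensor faulted=occurs, Secondary magnetorquer is out=not → not all inputs occur → does not occur.
Backup chain inoperative [AND]: Inboard propellant valve fails=occurs, Sensor suite down=not, Auxiliary reaction wheel is out=not, Momentum path inoperative=not → not all inputs occur → does not occur.
Reaction-wheel cluster down [OR]: Reserve wheel driver stuck=occurs, #2 IMU is down=not → at least one input occurs → occurs.
Control loop inoperative [AND]: Aft rate sensor malfunctions=occurs, Reaction-wheel cluster down=occurs, B propellant valve 2 is down=not, Reserve gyro 2 failed=occurs → not all inputs occur → does not occur.
Spacecraft attitude control lost [OR]: Backup chain inoperative=not, Control loop inoperative=not, Backup thruster 2 degraded=not → no input occurs → does not occur.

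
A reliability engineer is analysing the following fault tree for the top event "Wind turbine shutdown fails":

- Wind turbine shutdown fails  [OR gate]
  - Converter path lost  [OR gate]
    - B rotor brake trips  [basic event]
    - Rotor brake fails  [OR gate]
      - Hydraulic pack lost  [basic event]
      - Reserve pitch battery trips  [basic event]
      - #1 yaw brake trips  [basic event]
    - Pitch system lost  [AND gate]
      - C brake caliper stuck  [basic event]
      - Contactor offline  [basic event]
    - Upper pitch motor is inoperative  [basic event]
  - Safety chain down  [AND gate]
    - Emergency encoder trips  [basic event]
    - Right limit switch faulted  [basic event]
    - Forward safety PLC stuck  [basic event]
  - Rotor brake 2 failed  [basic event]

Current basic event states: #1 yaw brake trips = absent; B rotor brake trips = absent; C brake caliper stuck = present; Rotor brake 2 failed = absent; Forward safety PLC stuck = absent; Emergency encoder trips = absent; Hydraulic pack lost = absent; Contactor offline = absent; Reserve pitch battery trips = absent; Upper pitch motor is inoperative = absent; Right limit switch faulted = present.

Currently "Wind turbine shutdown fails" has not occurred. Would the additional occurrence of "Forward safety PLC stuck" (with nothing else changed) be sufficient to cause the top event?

No

Counterfactual: set "Forward safety PLC stuck" to occurred.
Rotor brake fails [OR]: Hydraulic pack lost=not, Reserve pitch battery trips=not, #1 yaw brake trips=not → no input occurs → does not occur.
Pitch system lost [AND]: C brake caliper stuck=occurs, Contactor offline=not → not all inputs occur → does not occur.
Converter path lost [OR]: B rotor brake trips=not, Rotor brake fails=not, Pitch system lost=not, Upper pitch motor is inoperative=not → no input occurs → does not occur.
Safety chain down [AND]: Emergency encoder trips=not, Right limit switch faulted=occurs, Forward safety PLC stuck=occurs → not all inputs occur → does not occur.
Wind turbine shutdown fails [OR]: Converter path lost=not, Safety chain down=not, Rotor brake 2 failed=not → no input occurs → does not occur.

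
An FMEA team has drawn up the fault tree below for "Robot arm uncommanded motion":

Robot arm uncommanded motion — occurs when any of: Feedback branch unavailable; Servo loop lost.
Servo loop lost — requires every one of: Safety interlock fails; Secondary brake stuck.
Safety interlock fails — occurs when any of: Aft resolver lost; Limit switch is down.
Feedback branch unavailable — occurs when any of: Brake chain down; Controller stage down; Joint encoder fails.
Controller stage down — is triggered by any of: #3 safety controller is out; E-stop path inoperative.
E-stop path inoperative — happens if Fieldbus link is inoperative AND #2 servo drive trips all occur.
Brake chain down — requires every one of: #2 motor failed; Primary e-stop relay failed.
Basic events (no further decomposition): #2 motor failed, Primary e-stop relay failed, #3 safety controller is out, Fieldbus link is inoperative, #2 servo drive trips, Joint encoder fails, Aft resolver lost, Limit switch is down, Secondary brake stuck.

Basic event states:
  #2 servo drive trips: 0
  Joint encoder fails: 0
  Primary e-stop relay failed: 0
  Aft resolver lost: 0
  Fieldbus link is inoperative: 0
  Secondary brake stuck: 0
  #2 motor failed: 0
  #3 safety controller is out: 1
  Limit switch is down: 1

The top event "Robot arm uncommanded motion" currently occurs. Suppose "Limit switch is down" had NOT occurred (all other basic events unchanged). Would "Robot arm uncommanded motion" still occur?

Counterfactual: set "Limit switch is down" to not occurred.
Brake chain down [AND]: #2 motor failed=not, Primary e-stop relay failed=not → not all inputs occur → does not occur.
E-stop path inoperative [AND]: Fieldbus link is inoperative=not, #2 servo drive trips=not → not all inputs occur → does not occur.
Controller stage down [OR]: #3 safety controller is out=occurs, E-stop path inoperative=not → at least one input occurs → occurs.
Feedback branch unavailable [OR]: Brake chain down=not, Controller stage down=occurs, Joint encoder fails=not → at least one input occurs → occurs.
Safety interlock fails [OR]: Aft resolver lost=not, Limit switch is down=not → no input occurs → does not occur.
Servo loop lost [AND]: Safety interlock fails=not, Secondary brake stuck=not → not all inputs occur → does not occur.
Robot arm uncommanded motion [OR]: Feedback branch unavailable=occurs, Servo loop lost=not → at least one input occurs → occurs.

Yes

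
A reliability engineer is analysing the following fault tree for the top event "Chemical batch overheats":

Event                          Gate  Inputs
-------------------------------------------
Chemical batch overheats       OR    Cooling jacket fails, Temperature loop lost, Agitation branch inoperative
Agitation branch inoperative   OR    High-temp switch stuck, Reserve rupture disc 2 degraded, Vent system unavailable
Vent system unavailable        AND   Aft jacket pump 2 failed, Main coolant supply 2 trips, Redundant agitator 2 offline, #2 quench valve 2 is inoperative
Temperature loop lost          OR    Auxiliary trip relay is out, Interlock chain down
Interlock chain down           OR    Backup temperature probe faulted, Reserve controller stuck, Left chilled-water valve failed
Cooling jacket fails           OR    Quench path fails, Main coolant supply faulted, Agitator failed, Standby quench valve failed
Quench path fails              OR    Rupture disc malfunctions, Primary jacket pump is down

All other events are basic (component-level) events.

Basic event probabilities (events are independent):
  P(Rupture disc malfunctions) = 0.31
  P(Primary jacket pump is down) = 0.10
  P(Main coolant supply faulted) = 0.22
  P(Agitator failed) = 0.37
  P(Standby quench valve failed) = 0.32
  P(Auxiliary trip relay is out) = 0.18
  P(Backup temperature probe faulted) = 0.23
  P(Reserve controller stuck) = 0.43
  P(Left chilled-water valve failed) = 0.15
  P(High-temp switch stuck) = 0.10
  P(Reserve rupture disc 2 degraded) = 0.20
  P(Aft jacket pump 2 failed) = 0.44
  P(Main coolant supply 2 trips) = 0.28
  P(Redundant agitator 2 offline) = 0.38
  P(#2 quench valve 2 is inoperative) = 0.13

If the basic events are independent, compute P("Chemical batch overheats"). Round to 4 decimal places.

P(Quench path fails) [OR] = 1 − (1−0.31) × (1−0.10) = 0.379000
P(Cooling jacket fails) [OR] = 1 − (1−0.379000) × (1−0.22) × (1−0.37) × (1−0.32) = 0.792492
P(Interlock chain down) [OR] = 1 − (1−0.23) × (1−0.43) × (1−0.15) = 0.626935
P(Temperature loop lost) [OR] = 1 − (1−0.18) × (1−0.626935) = 0.694087
P(Vent system unavailable) [AND] = 0.44 × 0.28 × 0.38 × 0.13 = 0.006086
P(Agitation branch inoperative) [OR] = 1 − (1−0.10) × (1−0.20) × (1−0.006086) = 0.284382
P(Chemical batch overheats) [OR] = 1 − (1−0.792492) × (1−0.694087) × (1−0.284382) = 0.954573
Rounded to 4 decimal places: P(Chemical batch overheats) ≈ 0.9546.

0.9546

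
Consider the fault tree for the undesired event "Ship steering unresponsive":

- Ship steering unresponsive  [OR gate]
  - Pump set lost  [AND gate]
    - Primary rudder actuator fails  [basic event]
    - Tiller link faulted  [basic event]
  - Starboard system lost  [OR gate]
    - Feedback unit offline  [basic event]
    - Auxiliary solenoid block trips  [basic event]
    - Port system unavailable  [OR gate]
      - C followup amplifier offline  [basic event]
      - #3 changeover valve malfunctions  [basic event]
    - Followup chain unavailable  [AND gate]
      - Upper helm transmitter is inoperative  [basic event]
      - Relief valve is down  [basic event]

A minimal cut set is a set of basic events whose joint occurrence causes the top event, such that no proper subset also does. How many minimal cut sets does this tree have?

Pump set lost [AND]: one cut set from each child combined → 1 × 1 = 1 cut set(s).
Port system unavailable [OR]: union of children's cut sets → 2 cut set(s).
Followup chain unavailable [AND]: one cut set from each child combined → 1 × 1 = 1 cut set(s).
Starboard system lost [OR]: union of children's cut sets → 5 cut set(s).
Ship steering unresponsive [OR]: union of children's cut sets → 6 cut set(s).
Minimal cut sets: {Primary rudder actuator fails, Tiller link faulted}; {Feedback unit offline}; {Auxiliary solenoid block trips}; {C followup amplifier offline}; {#3 changeover valve malfunctions}; {Relief valve is down, Upper helm transmitter is inoperative}.

6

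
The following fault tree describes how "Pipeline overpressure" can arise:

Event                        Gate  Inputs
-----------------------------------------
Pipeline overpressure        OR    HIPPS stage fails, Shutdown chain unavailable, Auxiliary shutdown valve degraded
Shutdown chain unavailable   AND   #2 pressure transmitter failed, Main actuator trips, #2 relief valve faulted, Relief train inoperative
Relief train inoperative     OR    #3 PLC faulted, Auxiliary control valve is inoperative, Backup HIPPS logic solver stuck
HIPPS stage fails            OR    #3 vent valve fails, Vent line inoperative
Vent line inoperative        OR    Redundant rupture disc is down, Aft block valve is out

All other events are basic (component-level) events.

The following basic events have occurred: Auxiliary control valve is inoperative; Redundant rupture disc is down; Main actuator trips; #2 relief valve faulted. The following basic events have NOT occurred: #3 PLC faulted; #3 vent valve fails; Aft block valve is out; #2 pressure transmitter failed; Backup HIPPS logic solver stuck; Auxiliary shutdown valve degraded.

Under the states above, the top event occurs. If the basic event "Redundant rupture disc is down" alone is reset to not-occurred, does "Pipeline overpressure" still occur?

Counterfactual: set "Redundant rupture disc is down" to not occurred.
Vent line inoperative [OR]: Redundant rupture disc is down=not, Aft block valve is out=not → no input occurs → does not occur.
HIPPS stage fails [OR]: #3 vent valve fails=not, Vent line inoperative=not → no input occurs → does not occur.
Relief train inoperative [OR]: #3 PLC faulted=not, Auxiliary control valve is inoperative=occurs, Backup HIPPS logic solver stuck=not → at least one input occurs → occurs.
Shutdown chain unavailable [AND]: #2 pressure transmitter failed=not, Main actuator trips=occurs, #2 relief valve faulted=occurs, Relief train inoperative=occurs → not all inputs occur → does not occur.
Pipeline overpressure [OR]: HIPPS stage fails=not, Shutdown chain unavailable=not, Auxiliary shutdown valve degraded=not → no input occurs → does not occur.

No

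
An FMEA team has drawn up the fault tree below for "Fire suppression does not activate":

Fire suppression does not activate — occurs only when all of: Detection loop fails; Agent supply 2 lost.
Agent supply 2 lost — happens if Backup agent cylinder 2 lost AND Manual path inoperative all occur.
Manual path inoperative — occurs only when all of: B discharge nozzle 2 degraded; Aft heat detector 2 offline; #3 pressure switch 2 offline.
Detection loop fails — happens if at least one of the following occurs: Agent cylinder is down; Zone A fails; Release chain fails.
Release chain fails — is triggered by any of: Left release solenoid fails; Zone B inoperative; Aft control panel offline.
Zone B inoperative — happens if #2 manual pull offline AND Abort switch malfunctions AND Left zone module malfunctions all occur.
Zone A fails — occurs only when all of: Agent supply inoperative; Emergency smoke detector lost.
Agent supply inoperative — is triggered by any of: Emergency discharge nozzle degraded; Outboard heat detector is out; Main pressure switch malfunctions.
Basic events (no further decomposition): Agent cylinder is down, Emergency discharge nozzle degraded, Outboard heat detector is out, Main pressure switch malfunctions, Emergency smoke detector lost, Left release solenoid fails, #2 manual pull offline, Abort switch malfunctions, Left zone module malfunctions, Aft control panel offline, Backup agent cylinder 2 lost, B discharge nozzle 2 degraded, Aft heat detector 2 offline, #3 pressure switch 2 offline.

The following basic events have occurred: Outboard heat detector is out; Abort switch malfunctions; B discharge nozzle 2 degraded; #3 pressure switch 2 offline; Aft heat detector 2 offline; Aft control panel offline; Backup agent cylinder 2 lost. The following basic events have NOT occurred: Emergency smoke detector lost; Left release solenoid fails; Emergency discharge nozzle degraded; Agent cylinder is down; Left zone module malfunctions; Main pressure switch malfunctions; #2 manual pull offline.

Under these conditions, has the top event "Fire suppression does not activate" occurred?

Yes

Agent supply inoperative [OR]: Emergency discharge nozzle degraded=not, Outboard heat detector is out=occurs, Main pressure switch malfunctions=not → at least one input occurs → occurs.
Zone A fails [AND]: Agent supply inoperative=occurs, Emergency smoke detector lost=not → not all inputs occur → does not occur.
Zone B inoperative [AND]: #2 manual pull offline=not, Abort switch malfunctions=occurs, Left zone module malfunctions=not → not all inputs occur → does not occur.
Release chain fails [OR]: Left release solenoid fails=not, Zone B inoperative=not, Aft control panel offline=occurs → at least one input occurs → occurs.
Detection loop fails [OR]: Agent cylinder is down=not, Zone A fails=not, Release chain fails=occurs → at least one input occurs → occurs.
Manual path inoperative [AND]: B discharge nozzle 2 degraded=occurs, Aft heat detector 2 offline=occurs, #3 pressure switch 2 offline=occurs → all inputs occur → occurs.
Agent supply 2 lost [AND]: Backup agent cylinder 2 lost=occurs, Manual path inoperative=occurs → all inputs occur → occurs.
Fire suppression does not activate [AND]: Detection loop fails=occurs, Agent supply 2 lost=occurs → all inputs occur → occurs.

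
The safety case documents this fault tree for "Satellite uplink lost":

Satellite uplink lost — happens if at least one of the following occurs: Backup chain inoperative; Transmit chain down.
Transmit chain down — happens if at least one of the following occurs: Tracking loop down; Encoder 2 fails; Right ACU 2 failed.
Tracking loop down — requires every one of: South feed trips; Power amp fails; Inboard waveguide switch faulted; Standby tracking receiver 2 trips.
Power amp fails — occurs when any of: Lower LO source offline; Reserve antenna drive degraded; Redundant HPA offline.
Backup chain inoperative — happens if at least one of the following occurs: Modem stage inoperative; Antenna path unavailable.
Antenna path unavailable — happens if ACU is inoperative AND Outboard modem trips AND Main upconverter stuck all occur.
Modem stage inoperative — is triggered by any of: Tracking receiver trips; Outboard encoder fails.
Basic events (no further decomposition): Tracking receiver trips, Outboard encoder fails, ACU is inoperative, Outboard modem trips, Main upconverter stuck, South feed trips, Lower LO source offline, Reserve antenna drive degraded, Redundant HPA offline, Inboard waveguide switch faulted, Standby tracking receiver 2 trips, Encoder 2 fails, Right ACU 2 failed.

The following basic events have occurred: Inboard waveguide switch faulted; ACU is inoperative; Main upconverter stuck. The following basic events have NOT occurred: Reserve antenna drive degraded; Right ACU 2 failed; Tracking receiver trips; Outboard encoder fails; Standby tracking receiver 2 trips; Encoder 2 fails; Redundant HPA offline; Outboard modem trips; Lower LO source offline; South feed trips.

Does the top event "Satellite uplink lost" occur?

Modem stage inoperative [OR]: Tracking receiver trips=not, Outboard encoder fails=not → no input occurs → does not occur.
Antenna path unavailable [AND]: ACU is inoperative=occurs, Outboard modem trips=not, Main upconverter stuck=occurs → not all inputs occur → does not occur.
Backup chain inoperative [OR]: Modem stage inoperative=not, Antenna path unavailable=not → no input occurs → does not occur.
Power amp fails [OR]: Lower LO source offline=not, Reserve antenna drive degraded=not, Redundant HPA offline=not → no input occurs → does not occur.
Tracking loop down [AND]: South feed trips=not, Power amp fails=not, Inboard waveguide switch faulted=occurs, Standby tracking receiver 2 trips=not → not all inputs occur → does not occur.
Transmit chain down [OR]: Tracking loop down=not, Encoder 2 fails=not, Right ACU 2 failed=not → no input occurs → does not occur.
Satellite uplink lost [OR]: Backup chain inoperative=not, Transmit chain down=not → no input occurs → does not occur.

No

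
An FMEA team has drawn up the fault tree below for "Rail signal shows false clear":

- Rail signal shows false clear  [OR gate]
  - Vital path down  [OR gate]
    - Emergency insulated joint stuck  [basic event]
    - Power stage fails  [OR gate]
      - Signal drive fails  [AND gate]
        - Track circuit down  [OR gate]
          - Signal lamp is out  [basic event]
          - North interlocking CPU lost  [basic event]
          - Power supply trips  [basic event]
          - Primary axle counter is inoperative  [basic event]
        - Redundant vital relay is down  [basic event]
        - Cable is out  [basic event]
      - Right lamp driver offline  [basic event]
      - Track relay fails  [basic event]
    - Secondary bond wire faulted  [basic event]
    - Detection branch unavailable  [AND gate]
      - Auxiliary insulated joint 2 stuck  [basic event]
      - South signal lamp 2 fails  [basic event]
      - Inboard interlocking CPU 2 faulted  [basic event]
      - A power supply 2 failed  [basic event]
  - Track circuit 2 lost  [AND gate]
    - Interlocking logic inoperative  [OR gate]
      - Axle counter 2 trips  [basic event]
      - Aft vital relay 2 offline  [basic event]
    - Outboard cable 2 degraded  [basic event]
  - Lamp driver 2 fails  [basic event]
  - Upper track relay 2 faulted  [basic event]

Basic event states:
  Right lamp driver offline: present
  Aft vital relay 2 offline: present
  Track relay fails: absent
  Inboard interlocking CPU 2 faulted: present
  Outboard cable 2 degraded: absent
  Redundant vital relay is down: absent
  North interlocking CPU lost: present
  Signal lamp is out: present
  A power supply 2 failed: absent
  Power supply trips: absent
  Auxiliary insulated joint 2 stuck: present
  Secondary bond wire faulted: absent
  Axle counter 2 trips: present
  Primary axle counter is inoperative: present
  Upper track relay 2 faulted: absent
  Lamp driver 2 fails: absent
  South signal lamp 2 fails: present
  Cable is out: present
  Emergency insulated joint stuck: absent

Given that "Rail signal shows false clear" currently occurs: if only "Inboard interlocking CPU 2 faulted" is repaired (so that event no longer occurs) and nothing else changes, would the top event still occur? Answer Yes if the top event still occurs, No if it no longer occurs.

Counterfactual: set "Inboard interlocking CPU 2 faulted" to not occurred.
Track circuit down [OR]: Signal lamp is out=occurs, North interlocking CPU lost=occurs, Power supply trips=not, Primary axle counter is inoperative=occurs → at least one input occurs → occurs.
Signal drive fails [AND]: Track circuit down=occurs, Redundant vital relay is down=not, Cable is out=occurs → not all inputs occur → does not occur.
Power stage fails [OR]: Signal drive fails=not, Right lamp driver offline=occurs, Track relay fails=not → at least one input occurs → occurs.
Detection branch unavailable [AND]: Auxiliary insulated joint 2 stuck=occurs, South signal lamp 2 fails=occurs, Inboard interlocking CPU 2 faulted=not, A power supply 2 failed=not → not all inputs occur → does not occur.
Vital path down [OR]: Emergency insulated joint stuck=not, Power stage fails=occurs, Secondary bond wire faulted=not, Detection branch unavailable=not → at least one input occurs → occurs.
Interlocking logic inoperative [OR]: Axle counter 2 trips=occurs, Aft vital relay 2 offline=occurs → at least one input occurs → occurs.
Track circuit 2 lost [AND]: Interlocking logic inoperative=occurs, Outboard cable 2 degraded=not → not all inputs occur → does not occur.
Rail signal shows false clear [OR]: Vital path down=occurs, Track circuit 2 lost=not, Lamp driver 2 fails=not, Upper track relay 2 faulted=not → at least one input occurs → occurs.

Yes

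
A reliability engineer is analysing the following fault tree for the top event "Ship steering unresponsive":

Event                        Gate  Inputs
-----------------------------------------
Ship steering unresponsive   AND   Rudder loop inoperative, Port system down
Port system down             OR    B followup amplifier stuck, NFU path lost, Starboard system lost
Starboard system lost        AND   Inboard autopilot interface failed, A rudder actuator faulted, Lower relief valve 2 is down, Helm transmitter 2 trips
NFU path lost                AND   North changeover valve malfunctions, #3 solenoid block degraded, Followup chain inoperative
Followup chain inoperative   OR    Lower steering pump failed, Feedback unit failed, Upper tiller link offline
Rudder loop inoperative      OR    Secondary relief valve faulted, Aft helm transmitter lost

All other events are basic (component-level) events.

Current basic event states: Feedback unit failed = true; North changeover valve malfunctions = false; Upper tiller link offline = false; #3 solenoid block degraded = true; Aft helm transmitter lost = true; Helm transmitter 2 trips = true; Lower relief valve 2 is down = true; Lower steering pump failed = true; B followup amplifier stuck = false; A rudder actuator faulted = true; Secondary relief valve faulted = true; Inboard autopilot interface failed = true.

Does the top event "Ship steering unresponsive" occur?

Rudder loop inoperative [OR]: Secondary relief valve faulted=occurs, Aft helm transmitter lost=occurs → at least one input occurs → occurs.
Followup chain inoperative [OR]: Lower steering pump failed=occurs, Feedback unit failed=occurs, Upper tiller link offline=not → at least one input occurs → occurs.
NFU path lost [AND]: North changeover valve malfunctions=not, #3 solenoid block degraded=occurs, Followup chain inoperative=occurs → not all inputs occur → does not occur.
Starboard system lost [AND]: Inboard autopilot interface failed=occurs, A rudder actuator faulted=occurs, Lower relief valve 2 is down=occurs, Helm transmitter 2 trips=occurs → all inputs occur → occurs.
Port system down [OR]: B followup amplifier stuck=not, NFU path lost=not, Starboard system lost=occurs → at least one input occurs → occurs.
Ship steering unresponsive [AND]: Rudder loop inoperative=occurs, Port system down=occurs → all inputs occur → occurs.

Yes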